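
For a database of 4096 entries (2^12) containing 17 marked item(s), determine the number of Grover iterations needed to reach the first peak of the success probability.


After j Grover iterations the success probability is P(j) = sin^2((2j+1)*theta), where sin(theta) = sqrt(k/N).
N = 2^12 = 4096, k = 17
sin(theta) = sqrt(k/N) = 0.0644235254
theta = arcsin(sqrt(k/N)) = 0.06446817264 rad
P(j) reaches its first maximum when (2j+1)*theta is as close as possible to pi/2, i.e. j = round(pi/(4*theta) - 1/2).
pi/(4*theta) - 1/2 = 11.6827
(For comparison, the common estimate pi/4 * sqrt(N/k) = 12.1912; the exact maximiser is used here.)
Optimal iterations = 12

12


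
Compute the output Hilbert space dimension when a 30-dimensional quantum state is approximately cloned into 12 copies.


Output space = H^(tensor 12) where dim(H) = 30
dim = 30^12
= 900 (after 2 factors)
= 27000 (after 3 factors)
= 810000 (after 4 factors)
= 24300000 (after 5 factors)
= 729000000 (after 6 factors)
= 21870000000 (after 7 factors)
= 656100000000 (after 8 factors)
= 19683000000000 (after 9 factors)
= 590490000000000 (after 10 factors)
= 17714700000000000 (after 11 factors)
= 531441000000000000 (after 12 factors)
= 531441000000000000

531441000000000000


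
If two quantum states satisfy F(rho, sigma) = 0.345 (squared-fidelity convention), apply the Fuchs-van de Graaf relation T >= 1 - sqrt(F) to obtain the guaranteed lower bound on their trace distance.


Fuchs-van de Graaf (squared-fidelity convention): 1 - sqrt(F) <= T <= sqrt(1 - F).
Lower bound: T >= 1 - sqrt(F)
sqrt(F) = sqrt(0.345) = 0.5874
T >= 1 - 0.5874
T >= 0.4126

0.4126


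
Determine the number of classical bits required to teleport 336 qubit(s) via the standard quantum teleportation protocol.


Quantum teleportation requires 2 classical bits per qubit teleported.
336 qubit(s) -> 2 * 336 = 672 classical bits

672


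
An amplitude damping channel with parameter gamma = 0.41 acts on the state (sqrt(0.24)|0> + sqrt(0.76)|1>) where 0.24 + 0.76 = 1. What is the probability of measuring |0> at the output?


For amplitude damping with parameter gamma on state sqrt(a)|0> + sqrt(b)|1>:
alpha^2 = 0.24, beta^2 = 0.76
P(|0>) = alpha^2 + gamma * beta^2
= 0.24 + 0.41 * 0.76
= 0.24 + 0.3116
= 0.5516

0.5516


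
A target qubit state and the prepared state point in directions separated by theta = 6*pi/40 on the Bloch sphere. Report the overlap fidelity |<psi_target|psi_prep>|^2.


For states separated by angle theta on Bloch sphere:
F = cos^2(theta/2)
theta = 6*pi/40 = 0.4712
theta/2 = 0.2356
cos(theta/2) = 0.9724
F = 0.9455

0.9455


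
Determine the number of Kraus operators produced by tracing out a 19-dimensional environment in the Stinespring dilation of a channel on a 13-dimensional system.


Tracing out the environment in an orthonormal basis {|i>_E} gives Kraus operators K_i = <i|_E U |0>_E.
Number of Kraus operators = dim(H_env) = d_env
= 19

19


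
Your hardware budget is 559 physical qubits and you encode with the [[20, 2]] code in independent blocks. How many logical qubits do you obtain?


Each code block uses 20 physical qubits for 2 logical qubit(s).
Number of complete blocks = floor(559 / 20) = 27
Logical qubits = 27 * 2
= 54

54


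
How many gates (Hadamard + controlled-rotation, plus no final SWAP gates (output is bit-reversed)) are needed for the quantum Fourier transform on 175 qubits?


Hadamard gates: 175
Controlled rotations: n*(n-1)/2 = 175*174/2 = 15225
SWAP gates: 0 (omitted)
Total = 175 + 15225
= 15400

15400


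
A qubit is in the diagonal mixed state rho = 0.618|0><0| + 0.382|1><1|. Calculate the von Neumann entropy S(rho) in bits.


S = -p*log2(p) - (1-p)*log2(1-p)
p = 0.6180, 1-p = 0.3820
= -0.6180 * log2(0.6180) - 0.3820 * log2(0.3820)
= -(-0.4291) - (-0.5304)
= 0.9594

0.9594


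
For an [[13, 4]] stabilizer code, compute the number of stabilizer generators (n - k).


For an [[n,k]] stabilizer code:
Number of stabilizer generators = n - k
= 13 - 4
= 9

9


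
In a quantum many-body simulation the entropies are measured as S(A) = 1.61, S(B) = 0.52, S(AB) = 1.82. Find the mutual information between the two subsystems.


I(A:B) = S(A) + S(B) - S(AB)
= 1.61 + 0.52 - 1.82
= 0.3100

0.3100


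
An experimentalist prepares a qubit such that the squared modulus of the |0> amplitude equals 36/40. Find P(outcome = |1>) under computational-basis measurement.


|alpha|^2 = 36/40 = 0.9000
|beta|^2 = 1 - 36/40 = 4/40 = 0.1000
P(|1>) = |beta|^2 = 0.1000

0.1000


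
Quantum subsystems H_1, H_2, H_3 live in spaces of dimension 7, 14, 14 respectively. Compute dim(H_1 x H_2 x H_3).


dim(H_1 x H_2 x H_3) = 7 * 14 * 14
= 98 * 14
= 1372

1372


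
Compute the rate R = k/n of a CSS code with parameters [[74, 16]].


Code rate R = k/n
= 16/74
= 0.2162

0.2162


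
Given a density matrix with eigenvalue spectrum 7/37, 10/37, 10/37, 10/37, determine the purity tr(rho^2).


tr(rho^2) = sum of eigenvalues squared
= (7/37)^2 + (10/37)^2 + (10/37)^2 + (10/37)^2
= (49 + 100 + 100 + 100) / 1369
= 349/1369
= 0.2549

0.2549


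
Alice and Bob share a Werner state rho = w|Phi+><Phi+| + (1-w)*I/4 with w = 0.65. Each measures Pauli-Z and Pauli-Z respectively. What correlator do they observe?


|Phi+> = (|00> + |11>)/sqrt(2)
For the pure Bell state, <Z_A Z_B> = +1 (Bell-state Pauli correlator).
The maximally-mixed part I/4 has tr(I/4 * P tensor P) = 0 for any traceless Pauli P.
So <Z_A Z_B>_rho = w * (+1) + (1 - w) * 0
= 0.65 * (+1)
= 0.6500

0.6500


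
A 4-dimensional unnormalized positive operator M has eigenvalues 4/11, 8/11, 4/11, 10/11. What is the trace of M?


tr(M) = sum of eigenvalues
= 4/11 + 8/11 + 4/11 + 10/11
= 26/11
= 2.3636

2.3636


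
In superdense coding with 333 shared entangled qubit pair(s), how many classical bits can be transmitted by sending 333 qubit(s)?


Superdense coding allows 2 classical bits per shared entangled pair.
333 pair(s) -> 2 * 333 = 666 classical bits

666


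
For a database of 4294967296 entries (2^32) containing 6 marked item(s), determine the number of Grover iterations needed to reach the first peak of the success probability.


After j Grover iterations the success probability is P(j) = sin^2((2j+1)*theta), where sin(theta) = sqrt(k/N).
N = 2^32 = 4294967296, k = 6
sin(theta) = sqrt(k/N) = 3.73762473e-05
theta = arcsin(sqrt(k/N)) = 3.73762473e-05 rad
P(j) reaches its first maximum when (2j+1)*theta is as close as possible to pi/2, i.e. j = round(pi/(4*theta) - 1/2).
pi/(4*theta) - 1/2 = 21012.7964
(For comparison, the common estimate pi/4 * sqrt(N/k) = 21013.2964; the exact maximiser is used here.)
Optimal iterations = 21013

21013


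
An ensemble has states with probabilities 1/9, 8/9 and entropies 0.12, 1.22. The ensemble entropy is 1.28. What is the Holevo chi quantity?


chi = S(rho) - sum_i p_i * S(rho_i)
Weighted entropy = 1/9 * 0.12 + 8/9 * 1.22
= 1.0978
chi = 1.28 - 1.0978
= 0.1822

0.1822


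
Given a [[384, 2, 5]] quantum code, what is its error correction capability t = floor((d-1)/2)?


Code parameters: [[384, 2, 5]], distance d = 5.
Number of correctable errors = floor((d-1)/2)
= floor((5 - 1)/2)
= floor(4/2)
= 2

2


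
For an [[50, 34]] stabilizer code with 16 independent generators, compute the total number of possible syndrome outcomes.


Each stabilizer generator gives a binary (+1 or -1) measurement outcome.
With 16 independent generators:
Total syndromes = 2^16
= 65536

65536


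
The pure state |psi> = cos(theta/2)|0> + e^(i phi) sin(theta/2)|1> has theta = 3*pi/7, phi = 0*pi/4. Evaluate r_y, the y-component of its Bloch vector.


theta = 1.3464, phi = 0.0000
r_y = sin(theta)*sin(phi) = 0.9749 * 0.0000
r_y = 0.0000

0.0000


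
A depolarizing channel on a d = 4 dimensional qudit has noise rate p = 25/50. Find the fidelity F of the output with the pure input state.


F = (1-p) + p/d
= (1 - 0.5000) + 0.5000/4
= 0.5000 + 0.1250
= 0.6250

0.6250


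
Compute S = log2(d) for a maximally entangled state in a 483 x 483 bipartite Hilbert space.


For a maximally entangled state in d x d:
S = log2(d) = log2(483)
= 8.9159

8.9159


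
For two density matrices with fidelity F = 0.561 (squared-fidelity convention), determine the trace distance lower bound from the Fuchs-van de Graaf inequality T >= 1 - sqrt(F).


Fuchs-van de Graaf (squared-fidelity convention): 1 - sqrt(F) <= T <= sqrt(1 - F).
Lower bound: T >= 1 - sqrt(F)
sqrt(F) = sqrt(0.561) = 0.7490
T >= 1 - 0.7490
T >= 0.2510

0.2510


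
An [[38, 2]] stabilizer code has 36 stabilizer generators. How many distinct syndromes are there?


Each stabilizer generator gives a binary (+1 or -1) measurement outcome.
With 36 independent generators:
Total syndromes = 2^36
= 68719476736

68719476736


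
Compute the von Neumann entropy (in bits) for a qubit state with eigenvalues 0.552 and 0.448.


S = -p*log2(p) - (1-p)*log2(1-p)
p = 0.5520, 1-p = 0.4480
= -0.5520 * log2(0.5520) - 0.4480 * log2(0.4480)
= -(-0.4732) - (-0.5190)
= 0.9922

0.9922


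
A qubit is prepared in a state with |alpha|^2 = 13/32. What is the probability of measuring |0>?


|alpha|^2 = 13/32 = 0.4062
|beta|^2 = 1 - 13/32 = 19/32 = 0.5938
P(|0>) = |alpha|^2 = 0.4062

0.4062


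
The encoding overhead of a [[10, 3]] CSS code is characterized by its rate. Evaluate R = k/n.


Code rate R = k/n
= 3/10
= 0.3000

0.3000


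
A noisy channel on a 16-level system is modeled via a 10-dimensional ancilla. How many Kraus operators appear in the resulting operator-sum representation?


Tracing out the environment in an orthonormal basis {|i>_E} gives Kraus operators K_i = <i|_E U |0>_E.
Number of Kraus operators = dim(H_env) = d_env
= 10

10


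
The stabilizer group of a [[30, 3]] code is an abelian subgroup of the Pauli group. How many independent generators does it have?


For an [[n,k]] stabilizer code:
Number of stabilizer generators = n - k
= 30 - 3
= 27

27


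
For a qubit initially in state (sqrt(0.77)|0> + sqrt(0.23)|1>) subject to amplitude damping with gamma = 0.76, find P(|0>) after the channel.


For amplitude damping with parameter gamma on state sqrt(a)|0> + sqrt(b)|1>:
alpha^2 = 0.77, beta^2 = 0.23
P(|0>) = alpha^2 + gamma * beta^2
= 0.77 + 0.76 * 0.23
= 0.77 + 0.1748
= 0.9448

0.9448


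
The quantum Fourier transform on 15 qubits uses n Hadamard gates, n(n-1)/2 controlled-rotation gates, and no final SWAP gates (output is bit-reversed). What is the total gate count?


Hadamard gates: 15
Controlled rotations: n*(n-1)/2 = 15*14/2 = 105
SWAP gates: 0 (omitted)
Total = 15 + 105
= 120

120


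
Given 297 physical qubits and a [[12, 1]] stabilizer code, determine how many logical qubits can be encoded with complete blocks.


Each code block uses 12 physical qubits for 1 logical qubit(s).
Number of complete blocks = floor(297 / 12) = 24
Logical qubits = 24 * 1
= 24

24


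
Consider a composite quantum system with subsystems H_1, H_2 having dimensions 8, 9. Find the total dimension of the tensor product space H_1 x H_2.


dim(H_1 x H_2) = 8 * 9
= 72

72


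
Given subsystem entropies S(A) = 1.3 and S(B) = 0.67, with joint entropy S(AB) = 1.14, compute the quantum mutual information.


I(A:B) = S(A) + S(B) - S(AB)
= 1.3 + 0.67 - 1.14
= 0.8300

0.8300


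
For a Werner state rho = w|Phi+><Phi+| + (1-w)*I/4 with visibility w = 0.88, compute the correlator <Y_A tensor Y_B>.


|Phi+> = (|00> + |11>)/sqrt(2)
For the pure Bell state, <Y_A Y_B> = -1 (Bell-state Pauli correlator).
The maximally-mixed part I/4 has tr(I/4 * P tensor P) = 0 for any traceless Pauli P.
So <Y_A Y_B>_rho = w * (-1) + (1 - w) * 0
= 0.88 * (-1)
= -0.8800

-0.8800


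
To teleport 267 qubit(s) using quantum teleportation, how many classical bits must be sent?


Quantum teleportation requires 2 classical bits per qubit teleported.
267 qubit(s) -> 2 * 267 = 534 classical bits

534


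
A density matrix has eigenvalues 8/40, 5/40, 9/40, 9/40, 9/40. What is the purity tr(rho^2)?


tr(rho^2) = sum of eigenvalues squared
= (8/40)^2 + (5/40)^2 + (9/40)^2 + (9/40)^2 + (9/40)^2
= (64 + 25 + 81 + 81 + 81) / 1600
= 332/1600
= 0.2075

0.2075


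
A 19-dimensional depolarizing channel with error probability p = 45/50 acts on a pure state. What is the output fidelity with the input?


F = (1-p) + p/d
= (1 - 0.9000) + 0.9000/19
= 0.1000 + 0.0474
= 0.1474

0.1474


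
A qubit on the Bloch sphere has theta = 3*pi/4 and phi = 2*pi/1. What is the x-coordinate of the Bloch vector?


theta = 2.3562, phi = 6.2832
r_x = sin(theta)*cos(phi) = 0.7071 * 1.0000
r_x = 0.7071

0.7071


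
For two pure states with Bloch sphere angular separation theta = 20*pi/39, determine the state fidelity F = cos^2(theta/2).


For states separated by angle theta on Bloch sphere:
F = cos^2(theta/2)
theta = 20*pi/39 = 1.6111
theta/2 = 0.8055
cos(theta/2) = 0.6927
F = 0.4799

0.4799


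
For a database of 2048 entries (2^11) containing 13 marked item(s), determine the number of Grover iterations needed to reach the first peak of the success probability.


After j Grover iterations the success probability is P(j) = sin^2((2j+1)*theta), where sin(theta) = sqrt(k/N).
N = 2^11 = 2048, k = 13
sin(theta) = sqrt(k/N) = 0.0796721799
theta = arcsin(sqrt(k/N)) = 0.07975671018 rad
P(j) reaches its first maximum when (2j+1)*theta is as close as possible to pi/2, i.e. j = round(pi/(4*theta) - 1/2).
pi/(4*theta) - 1/2 = 9.3474
(For comparison, the common estimate pi/4 * sqrt(N/k) = 9.8579; the exact maximiser is used here.)
Optimal iterations = 9

9


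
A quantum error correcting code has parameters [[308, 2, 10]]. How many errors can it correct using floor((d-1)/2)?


Code parameters: [[308, 2, 10]], distance d = 10.
Number of correctable errors = floor((d-1)/2)
= floor((10 - 1)/2)
= floor(9/2)
= 4

4


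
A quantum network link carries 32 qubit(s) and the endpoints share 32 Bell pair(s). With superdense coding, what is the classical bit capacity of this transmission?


Superdense coding allows 2 classical bits per shared entangled pair.
32 pair(s) -> 2 * 32 = 64 classical bits

64


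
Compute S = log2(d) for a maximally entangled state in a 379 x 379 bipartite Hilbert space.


For a maximally entangled state in d x d:
S = log2(d) = log2(379)
= 8.5661

8.5661


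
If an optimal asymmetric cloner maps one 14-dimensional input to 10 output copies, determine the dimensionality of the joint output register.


Output space = H^(tensor 10) where dim(H) = 14
dim = 14^10
= 196 (after 2 factors)
= 2744 (after 3 factors)
= 38416 (after 4 factors)
= 537824 (after 5 factors)
= 7529536 (after 6 factors)
= 105413504 (after 7 factors)
= 1475789056 (after 8 factors)
= 20661046784 (after 9 factors)
= 289254654976 (after 10 factors)
= 289254654976

289254654976


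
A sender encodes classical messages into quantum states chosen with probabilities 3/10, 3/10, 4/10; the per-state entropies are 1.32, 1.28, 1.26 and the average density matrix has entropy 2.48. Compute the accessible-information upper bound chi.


chi = S(rho) - sum_i p_i * S(rho_i)
Weighted entropy = 3/10 * 1.32 + 3/10 * 1.28 + 4/10 * 1.26
= 1.2840
chi = 2.48 - 1.2840
= 1.1960

1.1960


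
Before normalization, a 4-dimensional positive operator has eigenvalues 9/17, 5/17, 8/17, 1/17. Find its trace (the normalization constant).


tr(M) = sum of eigenvalues
= 9/17 + 5/17 + 8/17 + 1/17
= 23/17
= 1.3529

1.3529


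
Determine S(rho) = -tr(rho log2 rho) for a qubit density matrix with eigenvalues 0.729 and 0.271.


S = -p*log2(p) - (1-p)*log2(1-p)
p = 0.7290, 1-p = 0.2710
= -0.7290 * log2(0.7290) - 0.2710 * log2(0.2710)
= -(-0.3324) - (-0.5105)
= 0.8429

0.8429


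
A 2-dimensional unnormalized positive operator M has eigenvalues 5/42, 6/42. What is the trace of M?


tr(M) = sum of eigenvalues
= 5/42 + 6/42
= 11/42
= 0.2619

0.2619


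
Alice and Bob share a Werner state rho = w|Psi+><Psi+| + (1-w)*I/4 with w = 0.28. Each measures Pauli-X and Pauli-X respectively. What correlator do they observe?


|Psi+> = (|01> + |10>)/sqrt(2)
For the pure Bell state, <X_A X_B> = +1 (Bell-state Pauli correlator).
The maximally-mixed part I/4 has tr(I/4 * P tensor P) = 0 for any traceless Pauli P.
So <X_A X_B>_rho = w * (+1) + (1 - w) * 0
= 0.28 * (+1)
= 0.2800

0.2800


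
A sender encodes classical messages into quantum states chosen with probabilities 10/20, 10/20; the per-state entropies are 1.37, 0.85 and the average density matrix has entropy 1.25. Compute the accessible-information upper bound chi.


chi = S(rho) - sum_i p_i * S(rho_i)
Weighted entropy = 10/20 * 1.37 + 10/20 * 0.85
= 1.1100
chi = 1.25 - 1.1100
= 0.1400

0.1400


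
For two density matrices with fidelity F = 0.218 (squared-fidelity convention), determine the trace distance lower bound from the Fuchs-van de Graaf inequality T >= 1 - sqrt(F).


Fuchs-van de Graaf (squared-fidelity convention): 1 - sqrt(F) <= T <= sqrt(1 - F).
Lower bound: T >= 1 - sqrt(F)
sqrt(F) = sqrt(0.218) = 0.4669
T >= 1 - 0.4669
T >= 0.5331

0.5331


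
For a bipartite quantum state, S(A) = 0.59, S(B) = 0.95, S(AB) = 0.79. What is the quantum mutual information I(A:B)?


I(A:B) = S(A) + S(B) - S(AB)
= 0.59 + 0.95 - 0.79
= 0.7500

0.7500


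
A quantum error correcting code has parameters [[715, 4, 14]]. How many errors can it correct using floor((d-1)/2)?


Code parameters: [[715, 4, 14]], distance d = 14.
Number of correctable errors = floor((d-1)/2)
= floor((14 - 1)/2)
= floor(13/2)
= 6

6


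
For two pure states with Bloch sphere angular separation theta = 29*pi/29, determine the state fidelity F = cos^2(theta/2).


For states separated by angle theta on Bloch sphere:
F = cos^2(theta/2)
theta = 29*pi/29 = 3.1416
theta/2 = 1.5708
cos(theta/2) = 0.0000
F = 0.0000

0.0000


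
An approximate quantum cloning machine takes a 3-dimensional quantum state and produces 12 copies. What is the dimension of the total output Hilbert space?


Output space = H^(tensor 12) where dim(H) = 3
dim = 3^12
= 9 (after 2 factors)
= 27 (after 3 factors)
= 81 (after 4 factors)
= 243 (after 5 factors)
= 729 (after 6 factors)
= 2187 (after 7 factors)
= 6561 (after 8 factors)
= 19683 (after 9 factors)
= 59049 (after 10 factors)
= 177147 (after 11 factors)
= 531441 (after 12 factors)
= 531441

531441


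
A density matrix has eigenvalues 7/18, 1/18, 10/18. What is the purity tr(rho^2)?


tr(rho^2) = sum of eigenvalues squared
= (7/18)^2 + (1/18)^2 + (10/18)^2
= (49 + 1 + 100) / 324
= 150/324
= 0.4630

0.4630


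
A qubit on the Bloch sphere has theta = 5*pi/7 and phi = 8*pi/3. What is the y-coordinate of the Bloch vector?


theta = 2.2440, phi = 8.3776
r_y = sin(theta)*sin(phi) = 0.7818 * 0.8660
r_y = 0.6771

0.6771


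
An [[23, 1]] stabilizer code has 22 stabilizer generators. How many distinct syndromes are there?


Each stabilizer generator gives a binary (+1 or -1) measurement outcome.
With 22 independent generators:
Total syndromes = 2^22
= 4194304

4194304


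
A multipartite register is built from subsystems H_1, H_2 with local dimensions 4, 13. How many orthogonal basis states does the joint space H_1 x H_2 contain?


dim(H_1 x H_2) = 4 * 13
= 52

52


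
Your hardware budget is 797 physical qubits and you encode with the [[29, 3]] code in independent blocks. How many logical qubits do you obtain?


Each code block uses 29 physical qubits for 3 logical qubit(s).
Number of complete blocks = floor(797 / 29) = 27
Logical qubits = 27 * 3
= 81

81


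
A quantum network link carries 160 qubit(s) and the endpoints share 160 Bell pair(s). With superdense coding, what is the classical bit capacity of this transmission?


Superdense coding allows 2 classical bits per shared entangled pair.
160 pair(s) -> 2 * 160 = 320 classical bits

320


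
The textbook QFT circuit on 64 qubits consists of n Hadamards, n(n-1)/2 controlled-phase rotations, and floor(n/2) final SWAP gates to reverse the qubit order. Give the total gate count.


Hadamard gates: 64
Controlled rotations: n*(n-1)/2 = 64*63/2 = 2016
SWAP gates: floor(n/2) = floor(64/2) = 32
Total = 64 + 2016 + 32
= 2112

2112


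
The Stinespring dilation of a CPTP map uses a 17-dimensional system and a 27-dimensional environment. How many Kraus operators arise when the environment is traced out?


Tracing out the environment in an orthonormal basis {|i>_E} gives Kraus operators K_i = <i|_E U |0>_E.
Number of Kraus operators = dim(H_env) = d_env
= 27

27


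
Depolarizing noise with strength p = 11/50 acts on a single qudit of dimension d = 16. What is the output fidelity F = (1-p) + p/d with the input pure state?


F = (1-p) + p/d
= (1 - 0.2200) + 0.2200/16
= 0.7800 + 0.0138
= 0.7938

0.7938


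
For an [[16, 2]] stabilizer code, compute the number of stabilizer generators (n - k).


For an [[n,k]] stabilizer code:
Number of stabilizer generators = n - k
= 16 - 2
= 14

14


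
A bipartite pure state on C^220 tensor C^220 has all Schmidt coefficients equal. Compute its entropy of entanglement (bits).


For a maximally entangled state in d x d:
S = log2(d) = log2(220)
= 7.7814

7.7814


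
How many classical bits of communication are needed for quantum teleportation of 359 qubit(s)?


Quantum teleportation requires 2 classical bits per qubit teleported.
359 qubit(s) -> 2 * 359 = 718 classical bits

718


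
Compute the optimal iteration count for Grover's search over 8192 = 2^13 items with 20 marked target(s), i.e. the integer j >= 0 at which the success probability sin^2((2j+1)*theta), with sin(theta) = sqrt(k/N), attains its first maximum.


After j Grover iterations the success probability is P(j) = sin^2((2j+1)*theta), where sin(theta) = sqrt(k/N).
N = 2^13 = 8192, k = 20
sin(theta) = sqrt(k/N) = 0.04941058844
theta = arcsin(sqrt(k/N)) = 0.04943071578 rad
P(j) reaches its first maximum when (2j+1)*theta is as close as possible to pi/2, i.e. j = round(pi/(4*theta) - 1/2).
pi/(4*theta) - 1/2 = 15.3889
(For comparison, the common estimate pi/4 * sqrt(N/k) = 15.8953; the exact maximiser is used here.)
Optimal iterations = 15

15


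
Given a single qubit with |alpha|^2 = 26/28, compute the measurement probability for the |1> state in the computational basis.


|alpha|^2 = 26/28 = 0.9286
|beta|^2 = 1 - 26/28 = 2/28 = 0.0714
P(|1>) = |beta|^2 = 0.0714

0.0714


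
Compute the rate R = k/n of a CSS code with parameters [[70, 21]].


Code rate R = k/n
= 21/70
= 0.3000

0.3000


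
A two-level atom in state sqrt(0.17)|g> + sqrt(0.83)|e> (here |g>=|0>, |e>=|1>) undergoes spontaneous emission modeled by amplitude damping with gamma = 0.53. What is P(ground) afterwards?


For amplitude damping with parameter gamma on state sqrt(a)|0> + sqrt(b)|1>:
alpha^2 = 0.17, beta^2 = 0.83
P(|0>) = alpha^2 + gamma * beta^2
= 0.17 + 0.53 * 0.83
= 0.17 + 0.4399
= 0.6099

0.6099


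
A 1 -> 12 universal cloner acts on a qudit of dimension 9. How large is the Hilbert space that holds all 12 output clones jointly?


Output space = H^(tensor 12) where dim(H) = 9
dim = 9^12
= 81 (after 2 factors)
= 729 (after 3 factors)
= 6561 (after 4 factors)
= 59049 (after 5 factors)
= 531441 (after 6 factors)
= 4782969 (after 7 factors)
= 43046721 (after 8 factors)
= 387420489 (after 9 factors)
= 3486784401 (after 10 factors)
= 31381059609 (after 11 factors)
= 282429536481 (after 12 factors)
= 282429536481

282429536481


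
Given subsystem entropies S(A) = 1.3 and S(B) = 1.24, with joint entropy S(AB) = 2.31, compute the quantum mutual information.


I(A:B) = S(A) + S(B) - S(AB)
= 1.3 + 1.24 - 2.31
= 0.2300

0.2300


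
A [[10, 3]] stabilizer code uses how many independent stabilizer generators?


For an [[n,k]] stabilizer code:
Number of stabilizer generators = n - k
= 10 - 3
= 7

7


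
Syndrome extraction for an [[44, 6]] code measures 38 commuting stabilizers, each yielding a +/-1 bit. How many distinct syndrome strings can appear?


Each stabilizer generator gives a binary (+1 or -1) measurement outcome.
With 38 independent generators:
Total syndromes = 2^38
= 274877906944

274877906944


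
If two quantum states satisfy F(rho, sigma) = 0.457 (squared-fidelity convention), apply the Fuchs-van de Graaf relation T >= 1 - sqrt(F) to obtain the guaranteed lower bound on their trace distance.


Fuchs-van de Graaf (squared-fidelity convention): 1 - sqrt(F) <= T <= sqrt(1 - F).
Lower bound: T >= 1 - sqrt(F)
sqrt(F) = sqrt(0.457) = 0.6760
T >= 1 - 0.6760
T >= 0.3240

0.3240


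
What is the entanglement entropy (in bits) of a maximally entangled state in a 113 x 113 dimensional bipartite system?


For a maximally entangled state in d x d:
S = log2(d) = log2(113)
= 6.8202

6.8202


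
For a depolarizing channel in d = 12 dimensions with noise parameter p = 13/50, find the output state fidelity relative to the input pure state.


F = (1-p) + p/d
= (1 - 0.2600) + 0.2600/12
= 0.7400 + 0.0217
= 0.7617

0.7617


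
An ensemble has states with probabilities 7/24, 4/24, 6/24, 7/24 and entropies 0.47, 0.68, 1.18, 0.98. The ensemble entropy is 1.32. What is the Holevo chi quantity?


chi = S(rho) - sum_i p_i * S(rho_i)
Weighted entropy = 7/24 * 0.47 + 4/24 * 0.68 + 6/24 * 1.18 + 7/24 * 0.98
= 0.8313
chi = 1.32 - 0.8313
= 0.4888

0.4888


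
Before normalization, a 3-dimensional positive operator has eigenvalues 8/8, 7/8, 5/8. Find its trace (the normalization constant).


tr(M) = sum of eigenvalues
= 8/8 + 7/8 + 5/8
= 20/8
= 2.5000

2.5000


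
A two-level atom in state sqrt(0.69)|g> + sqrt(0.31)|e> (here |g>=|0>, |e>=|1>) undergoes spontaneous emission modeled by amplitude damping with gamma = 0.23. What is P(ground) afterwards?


For amplitude damping with parameter gamma on state sqrt(a)|0> + sqrt(b)|1>:
alpha^2 = 0.69, beta^2 = 0.31
P(|0>) = alpha^2 + gamma * beta^2
= 0.69 + 0.23 * 0.31
= 0.69 + 0.0713
= 0.7613

0.7613


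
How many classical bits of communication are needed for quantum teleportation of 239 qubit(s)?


Quantum teleportation requires 2 classical bits per qubit teleported.
239 qubit(s) -> 2 * 239 = 478 classical bits

478


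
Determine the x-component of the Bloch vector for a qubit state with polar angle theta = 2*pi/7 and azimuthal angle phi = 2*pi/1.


theta = 0.8976, phi = 6.2832
r_x = sin(theta)*cos(phi) = 0.7818 * 1.0000
r_x = 0.7818

0.7818


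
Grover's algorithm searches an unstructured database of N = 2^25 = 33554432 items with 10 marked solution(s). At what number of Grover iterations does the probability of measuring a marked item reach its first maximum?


After j Grover iterations the success probability is P(j) = sin^2((2j+1)*theta), where sin(theta) = sqrt(k/N).
N = 2^25 = 33554432, k = 10
sin(theta) = sqrt(k/N) = 0.0005459150336
theta = arcsin(sqrt(k/N)) = 0.0005459150607 rad
P(j) reaches its first maximum when (2j+1)*theta is as close as possible to pi/2, i.e. j = round(pi/(4*theta) - 1/2).
pi/(4*theta) - 1/2 = 1438.1820
(For comparison, the common estimate pi/4 * sqrt(N/k) = 1438.6821; the exact maximiser is used here.)
Optimal iterations = 1438

1438


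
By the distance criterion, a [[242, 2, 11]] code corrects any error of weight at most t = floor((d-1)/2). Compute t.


Code parameters: [[242, 2, 11]], distance d = 11.
Number of correctable errors = floor((d-1)/2)
= floor((11 - 1)/2)
= floor(10/2)
= 5

5


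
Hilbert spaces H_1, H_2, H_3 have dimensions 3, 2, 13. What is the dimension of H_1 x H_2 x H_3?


dim(H_1 x H_2 x H_3) = 3 * 2 * 13
= 6 * 13
= 78

78


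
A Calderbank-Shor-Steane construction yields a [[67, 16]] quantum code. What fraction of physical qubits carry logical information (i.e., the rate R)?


Code rate R = k/n
= 16/67
= 0.2388

0.2388


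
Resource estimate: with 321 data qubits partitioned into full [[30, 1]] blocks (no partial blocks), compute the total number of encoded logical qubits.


Each code block uses 30 physical qubits for 1 logical qubit(s).
Number of complete blocks = floor(321 / 30) = 10
Logical qubits = 10 * 1
= 10

10


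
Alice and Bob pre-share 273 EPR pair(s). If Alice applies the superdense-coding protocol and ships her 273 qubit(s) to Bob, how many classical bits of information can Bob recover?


Superdense coding allows 2 classical bits per shared entangled pair.
273 pair(s) -> 2 * 273 = 546 classical bits

546


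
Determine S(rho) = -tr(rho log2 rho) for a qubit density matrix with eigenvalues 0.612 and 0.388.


S = -p*log2(p) - (1-p)*log2(1-p)
p = 0.6120, 1-p = 0.3880
= -0.6120 * log2(0.6120) - 0.3880 * log2(0.3880)
= -(-0.4335) - (-0.5300)
= 0.9635

0.9635


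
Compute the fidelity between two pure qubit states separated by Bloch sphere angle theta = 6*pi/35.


For states separated by angle theta on Bloch sphere:
F = cos^2(theta/2)
theta = 6*pi/35 = 0.5386
theta/2 = 0.2693
cos(theta/2) = 0.9640
F = 0.9292

0.9292


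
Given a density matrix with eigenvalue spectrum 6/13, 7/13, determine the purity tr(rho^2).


tr(rho^2) = sum of eigenvalues squared
= (6/13)^2 + (7/13)^2
= (36 + 49) / 169
= 85/169
= 0.5030

0.5030


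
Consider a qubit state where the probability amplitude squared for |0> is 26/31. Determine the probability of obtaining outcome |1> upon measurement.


|alpha|^2 = 26/31 = 0.8387
|beta|^2 = 1 - 26/31 = 5/31 = 0.1613
P(|1>) = |beta|^2 = 0.1613

0.1613


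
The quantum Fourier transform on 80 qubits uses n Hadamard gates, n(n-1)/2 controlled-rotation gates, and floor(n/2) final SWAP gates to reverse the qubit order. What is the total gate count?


Hadamard gates: 80
Controlled rotations: n*(n-1)/2 = 80*79/2 = 3160
SWAP gates: floor(n/2) = floor(80/2) = 40
Total = 80 + 3160 + 40
= 3280

3280


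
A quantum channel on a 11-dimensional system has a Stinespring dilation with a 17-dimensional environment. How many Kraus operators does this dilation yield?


Tracing out the environment in an orthonormal basis {|i>_E} gives Kraus operators K_i = <i|_E U |0>_E.
Number of Kraus operators = dim(H_env) = d_env
= 17

17


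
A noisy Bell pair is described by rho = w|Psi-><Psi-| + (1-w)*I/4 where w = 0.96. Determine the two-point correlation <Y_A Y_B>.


|Psi-> = (|01> - |10>)/sqrt(2)
For the pure Bell state, <Y_A Y_B> = -1 (Bell-state Pauli correlator).
The maximally-mixed part I/4 has tr(I/4 * P tensor P) = 0 for any traceless Pauli P.
So <Y_A Y_B>_rho = w * (-1) + (1 - w) * 0
= 0.96 * (-1)
= -0.9600

-0.9600


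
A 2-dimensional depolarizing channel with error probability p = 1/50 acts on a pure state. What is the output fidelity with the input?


F = (1-p) + p/d
= (1 - 0.0200) + 0.0200/2
= 0.9800 + 0.0100
= 0.9900

0.9900


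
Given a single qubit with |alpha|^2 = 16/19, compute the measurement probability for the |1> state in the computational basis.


|alpha|^2 = 16/19 = 0.8421
|beta|^2 = 1 - 16/19 = 3/19 = 0.1579
P(|1>) = |beta|^2 = 0.1579

0.1579


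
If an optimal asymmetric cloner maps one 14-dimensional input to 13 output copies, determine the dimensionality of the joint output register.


Output space = H^(tensor 13) where dim(H) = 14
dim = 14^13
= 196 (after 2 factors)
= 2744 (after 3 factors)
= 38416 (after 4 factors)
= 537824 (after 5 factors)
= 7529536 (after 6 factors)
= 105413504 (after 7 factors)
= 1475789056 (after 8 factors)
= 20661046784 (after 9 factors)
= 289254654976 (after 10 factors)
= 4049565169664 (after 11 factors)
= 56693912375296 (after 12 factors)
= 793714773254144 (after 13 factors)
= 793714773254144

793714773254144


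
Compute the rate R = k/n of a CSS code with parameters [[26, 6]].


Code rate R = k/n
= 6/26
= 0.2308

0.2308


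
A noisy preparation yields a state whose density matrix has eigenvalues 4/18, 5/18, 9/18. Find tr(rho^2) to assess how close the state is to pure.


tr(rho^2) = sum of eigenvalues squared
= (4/18)^2 + (5/18)^2 + (9/18)^2
= (16 + 25 + 81) / 324
= 122/324
= 0.3765

0.3765


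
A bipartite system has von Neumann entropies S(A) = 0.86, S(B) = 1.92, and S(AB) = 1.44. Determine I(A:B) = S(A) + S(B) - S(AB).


I(A:B) = S(A) + S(B) - S(AB)
= 0.86 + 1.92 - 1.44
= 1.3400

1.3400


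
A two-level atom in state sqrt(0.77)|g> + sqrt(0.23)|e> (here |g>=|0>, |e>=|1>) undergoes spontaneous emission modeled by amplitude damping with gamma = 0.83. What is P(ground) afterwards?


For amplitude damping with parameter gamma on state sqrt(a)|0> + sqrt(b)|1>:
alpha^2 = 0.77, beta^2 = 0.23
P(|0>) = alpha^2 + gamma * beta^2
= 0.77 + 0.83 * 0.23
= 0.77 + 0.1909
= 0.9609

0.9609


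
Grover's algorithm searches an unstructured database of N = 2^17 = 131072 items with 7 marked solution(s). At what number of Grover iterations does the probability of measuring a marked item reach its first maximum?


After j Grover iterations the success probability is P(j) = sin^2((2j+1)*theta), where sin(theta) = sqrt(k/N).
N = 2^17 = 131072, k = 7
sin(theta) = sqrt(k/N) = 0.007307924584
theta = arcsin(sqrt(k/N)) = 0.007307989633 rad
P(j) reaches its first maximum when (2j+1)*theta is as close as possible to pi/2, i.e. j = round(pi/(4*theta) - 1/2).
pi/(4*theta) - 1/2 = 106.9712
(For comparison, the common estimate pi/4 * sqrt(N/k) = 107.4721; the exact maximiser is used here.)
Optimal iterations = 107

107


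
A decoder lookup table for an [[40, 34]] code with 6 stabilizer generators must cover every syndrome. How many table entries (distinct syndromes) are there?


Each stabilizer generator gives a binary (+1 or -1) measurement outcome.
With 6 independent generators:
Total syndromes = 2^6
= 64

64


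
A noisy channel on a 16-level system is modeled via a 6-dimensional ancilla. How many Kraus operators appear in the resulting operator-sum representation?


Tracing out the environment in an orthonormal basis {|i>_E} gives Kraus operators K_i = <i|_E U |0>_E.
Number of Kraus operators = dim(H_env) = d_env
= 6

6


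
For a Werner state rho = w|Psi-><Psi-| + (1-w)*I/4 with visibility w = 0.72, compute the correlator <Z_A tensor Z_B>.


|Psi-> = (|01> - |10>)/sqrt(2)
For the pure Bell state, <Z_A Z_B> = -1 (Bell-state Pauli correlator).
The maximally-mixed part I/4 has tr(I/4 * P tensor P) = 0 for any traceless Pauli P.
So <Z_A Z_B>_rho = w * (-1) + (1 - w) * 0
= 0.72 * (-1)
= -0.7200

-0.7200


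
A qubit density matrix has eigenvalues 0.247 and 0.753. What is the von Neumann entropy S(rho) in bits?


S = -p*log2(p) - (1-p)*log2(1-p)
p = 0.2470, 1-p = 0.7530
= -0.2470 * log2(0.2470) - 0.7530 * log2(0.7530)
= -(-0.4983) - (-0.3082)
= 0.8065

0.8065


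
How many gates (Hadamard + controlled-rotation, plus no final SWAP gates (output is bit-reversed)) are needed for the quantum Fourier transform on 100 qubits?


Hadamard gates: 100
Controlled rotations: n*(n-1)/2 = 100*99/2 = 4950
SWAP gates: 0 (omitted)
Total = 100 + 4950
= 5050

5050


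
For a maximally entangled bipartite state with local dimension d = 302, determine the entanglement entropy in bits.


For a maximally entangled state in d x d:
S = log2(d) = log2(302)
= 8.2384

8.2384


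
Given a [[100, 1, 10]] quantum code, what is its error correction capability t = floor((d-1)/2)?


Code parameters: [[100, 1, 10]], distance d = 10.
Number of correctable errors = floor((d-1)/2)
= floor((10 - 1)/2)
= floor(9/2)
= 4

4


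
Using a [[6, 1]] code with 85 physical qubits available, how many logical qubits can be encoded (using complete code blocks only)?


Each code block uses 6 physical qubits for 1 logical qubit(s).
Number of complete blocks = floor(85 / 6) = 14
Logical qubits = 14 * 1
= 14

14


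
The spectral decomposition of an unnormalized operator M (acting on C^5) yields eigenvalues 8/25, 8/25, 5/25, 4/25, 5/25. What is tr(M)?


tr(M) = sum of eigenvalues
= 8/25 + 8/25 + 5/25 + 4/25 + 5/25
= 30/25
= 1.2000

1.2000


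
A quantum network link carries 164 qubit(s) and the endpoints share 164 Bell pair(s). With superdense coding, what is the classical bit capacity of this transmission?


Superdense coding allows 2 classical bits per shared entangled pair.
164 pair(s) -> 2 * 164 = 328 classical bits

328


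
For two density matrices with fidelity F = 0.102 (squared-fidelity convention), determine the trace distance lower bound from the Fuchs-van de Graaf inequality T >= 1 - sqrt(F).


Fuchs-van de Graaf (squared-fidelity convention): 1 - sqrt(F) <= T <= sqrt(1 - F).
Lower bound: T >= 1 - sqrt(F)
sqrt(F) = sqrt(0.102) = 0.3194
T >= 1 - 0.3194
T >= 0.6806

0.6806


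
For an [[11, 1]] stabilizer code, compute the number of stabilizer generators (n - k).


For an [[n,k]] stabilizer code:
Number of stabilizer generators = n - k
= 11 - 1
= 10

10


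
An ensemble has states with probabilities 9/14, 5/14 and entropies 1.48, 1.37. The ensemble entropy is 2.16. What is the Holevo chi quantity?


chi = S(rho) - sum_i p_i * S(rho_i)
Weighted entropy = 9/14 * 1.48 + 5/14 * 1.37
= 1.4407
chi = 2.16 - 1.4407
= 0.7193

0.7193


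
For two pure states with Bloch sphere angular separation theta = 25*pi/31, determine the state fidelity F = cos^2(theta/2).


For states separated by angle theta on Bloch sphere:
F = cos^2(theta/2)
theta = 25*pi/31 = 2.5335
theta/2 = 1.2668
cos(theta/2) = 0.2994
F = 0.0896

0.0896


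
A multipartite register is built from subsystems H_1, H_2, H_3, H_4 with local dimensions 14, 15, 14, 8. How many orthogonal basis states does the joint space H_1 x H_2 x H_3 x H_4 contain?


dim(H_1 x H_2 x H_3 x H_4) = 14 * 15 * 14 * 8
= 210 * 14 * 8
= 2940 * 8
= 23520

23520


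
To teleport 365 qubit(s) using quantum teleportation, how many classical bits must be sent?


Quantum teleportation requires 2 classical bits per qubit teleported.
365 qubit(s) -> 2 * 365 = 730 classical bits

730


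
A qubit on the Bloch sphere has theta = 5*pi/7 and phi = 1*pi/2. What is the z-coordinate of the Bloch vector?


theta = 2.2440, phi = 1.5708
r_z = cos(theta) = -0.6235

-0.6235


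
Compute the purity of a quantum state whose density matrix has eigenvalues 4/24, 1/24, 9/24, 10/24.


tr(rho^2) = sum of eigenvalues squared
= (4/24)^2 + (1/24)^2 + (9/24)^2 + (10/24)^2
= (16 + 1 + 81 + 100) / 576
= 198/576
= 0.3438

0.3438


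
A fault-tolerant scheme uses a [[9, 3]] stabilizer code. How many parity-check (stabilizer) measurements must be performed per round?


For an [[n,k]] stabilizer code:
Number of stabilizer generators = n - k
= 9 - 3
= 6

6


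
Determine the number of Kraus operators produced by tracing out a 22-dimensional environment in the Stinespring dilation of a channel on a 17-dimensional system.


Tracing out the environment in an orthonormal basis {|i>_E} gives Kraus operators K_i = <i|_E U |0>_E.
Number of Kraus operators = dim(H_env) = d_env
= 22

22


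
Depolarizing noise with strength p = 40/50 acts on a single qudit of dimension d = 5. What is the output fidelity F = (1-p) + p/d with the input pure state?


F = (1-p) + p/d
= (1 - 0.8000) + 0.8000/5
= 0.2000 + 0.1600
= 0.3600

0.3600


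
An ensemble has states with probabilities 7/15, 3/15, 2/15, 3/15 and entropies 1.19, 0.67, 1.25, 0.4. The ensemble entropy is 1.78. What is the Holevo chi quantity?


chi = S(rho) - sum_i p_i * S(rho_i)
Weighted entropy = 7/15 * 1.19 + 3/15 * 0.67 + 2/15 * 1.25 + 3/15 * 0.4
= 0.9360
chi = 1.78 - 0.9360
= 0.8440

0.8440


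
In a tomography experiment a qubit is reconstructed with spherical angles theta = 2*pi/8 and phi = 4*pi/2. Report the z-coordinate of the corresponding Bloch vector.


theta = 0.7854, phi = 6.2832
r_z = cos(theta) = 0.7071

0.7071


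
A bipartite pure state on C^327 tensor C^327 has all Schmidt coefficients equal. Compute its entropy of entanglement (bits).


For a maximally entangled state in d x d:
S = log2(d) = log2(327)
= 8.3531

8.3531


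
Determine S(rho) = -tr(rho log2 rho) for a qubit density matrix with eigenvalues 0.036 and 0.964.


S = -p*log2(p) - (1-p)*log2(1-p)
p = 0.0360, 1-p = 0.9640
= -0.0360 * log2(0.0360) - 0.9640 * log2(0.9640)
= -(-0.1727) - (-0.0510)
= 0.2236

0.2236
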